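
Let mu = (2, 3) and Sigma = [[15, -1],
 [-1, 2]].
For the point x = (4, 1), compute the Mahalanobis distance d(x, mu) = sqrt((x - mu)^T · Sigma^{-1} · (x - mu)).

Step 1 — centre the observation: (x - mu) = (2, -2).

Step 2 — invert Sigma. det(Sigma) = 15·2 - (-1)² = 29.
  Sigma^{-1} = (1/det) · [[d, -b], [-b, a]] = [[0.069, 0.0345],
 [0.0345, 0.5172]].

Step 3 — form the quadratic (x - mu)^T · Sigma^{-1} · (x - mu):
  Sigma^{-1} · (x - mu) = (0.069, -0.9655).
  (x - mu)^T · [Sigma^{-1} · (x - mu)] = (2)·(0.069) + (-2)·(-0.9655) = 2.069.

Step 4 — take square root: d = √(2.069) ≈ 1.4384.

d(x, mu) = √(2.069) ≈ 1.4384


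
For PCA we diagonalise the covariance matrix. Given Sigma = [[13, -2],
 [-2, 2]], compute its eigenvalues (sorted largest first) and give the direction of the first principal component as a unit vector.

Step 1 — characteristic polynomial of 2×2 Sigma:
  det(Sigma - λI) = λ² - trace · λ + det = 0.
  trace = 13 + 2 = 15, det = 13·2 - (-2)² = 22.
Step 2 — discriminant:
  Δ = trace² - 4·det = 225 - 88 = 137.
Step 3 — eigenvalues:
  λ = (trace ± √Δ)/2 = (15 ± 11.7047)/2,
  λ_1 = 13.3523,  λ_2 = 1.6477.

Step 4 — unit eigenvector for λ_1: solve (Sigma - λ_1 I)v = 0. First row:
  (13 - 13.3523)·v_x + (-2)·v_y = 0, i.e. (-0.3523)·v_x + (-2)·v_y = 0,
  so v ∝ (b, λ_1 - a) = (-2, 0.3523); multiply by -1 so the first entry is positive: u = (2, -0.3523).
  ||u|| = √((2)² + (-0.3523)²) = √(4.1242) ≈ 2.0308,
  v_1 = u/||u|| ≈ (0.9848, -0.1735) (||v_1|| = 1).

λ_1 = 13.3523,  λ_2 = 1.6477;  v_1 ≈ (0.9848, -0.1735)


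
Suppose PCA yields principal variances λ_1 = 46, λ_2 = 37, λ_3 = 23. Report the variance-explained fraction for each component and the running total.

Step 1 — total variance = trace(Sigma) = Σ λ_i = 46 + 37 + 23 = 106.

Step 2 — fraction explained by component i = λ_i / Σ λ:
  PC1: 46/106 = 0.434
  PC2: 37/106 = 0.3491
  PC3: 23/106 = 0.217

Step 3 — cumulative fraction after k components = (λ_1 + ... + λ_k) / Σ λ:
  k = 1: 46/106 = 0.434
  k = 2: (46 + 37)/106 = 83/106 = 0.783
  k = 3: (46 + 37 + 23)/106 = 106/106 = 1

Summary (fraction, with percent):

explained: PC1 0.434 (43.4%), PC2 0.3491 (34.91%), PC3 0.217 (21.7%);  cumulative: 0.434, 0.783, 1


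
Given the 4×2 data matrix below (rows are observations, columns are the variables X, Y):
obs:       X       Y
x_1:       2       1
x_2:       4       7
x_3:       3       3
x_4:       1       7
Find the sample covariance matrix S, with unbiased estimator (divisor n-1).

Step 1 — column means:
  mean(X) = (2 + 4 + 3 + 1) / 4 = 10/4 = 2.5
  mean(Y) = (1 + 7 + 3 + 7) / 4 = 18/4 = 4.5

Step 2 — sample covariance S[i,j] = (1/(n-1)) · Σ_k (x_{k,i} - mean_i) · (x_{k,j} - mean_j), with n-1 = 3.
  S[X,X] = ((-0.5)·(-0.5) + (1.5)·(1.5) + (0.5)·(0.5) + (-1.5)·(-1.5)) / 3 = 5/3 = 1.6667
  S[X,Y] = ((-0.5)·(-3.5) + (1.5)·(2.5) + (0.5)·(-1.5) + (-1.5)·(2.5)) / 3 = 1/3 = 0.3333
  S[Y,Y] = ((-3.5)·(-3.5) + (2.5)·(2.5) + (-1.5)·(-1.5) + (2.5)·(2.5)) / 3 = 27/3 = 9

S is symmetric (S[j,i] = S[i,j]). Assembling:

S = [[1.6667, 0.3333],
 [0.3333, 9]]


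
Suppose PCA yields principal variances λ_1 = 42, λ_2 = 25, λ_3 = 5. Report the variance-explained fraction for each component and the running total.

Step 1 — total variance = trace(Sigma) = Σ λ_i = 42 + 25 + 5 = 72.

Step 2 — fraction explained by component i = λ_i / Σ λ:
  PC1: 42/72 = 0.5833
  PC2: 25/72 = 0.3472
  PC3: 5/72 = 0.0694

Step 3 — cumulative fraction after k components = (λ_1 + ... + λ_k) / Σ λ:
  k = 1: 42/72 = 0.5833
  k = 2: (42 + 25)/72 = 67/72 = 0.9306
  k = 3: (42 + 25 + 5)/72 = 72/72 = 1

Summary (fraction, with percent):

explained: PC1 0.5833 (58.33%), PC2 0.3472 (34.72%), PC3 0.0694 (6.94%);  cumulative: 0.5833, 0.9306, 1


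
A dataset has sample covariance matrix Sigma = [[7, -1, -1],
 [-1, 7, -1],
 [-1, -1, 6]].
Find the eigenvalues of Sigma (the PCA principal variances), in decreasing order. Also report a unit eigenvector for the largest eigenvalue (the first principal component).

Step 1 — characteristic polynomial p(λ) = det(λI - Sigma) = λ³ - tr·λ² + c_1·λ - det, where tr = trace, c_1 = sum of the principal 2×2 minors, det = det(Sigma):
  tr = 7 + 7 + 6 = 20,
  c_1 = (7·7 - (-1)²) + (7·6 - (-1)²) + (7·6 - (-1)²) = 48 + 41 + 41 = 130,
  det = 7·(7·6 - (-1)²) - (-1)·((-1)·6 - (-1)·(-1)) + (-1)·((-1)·(-1) - 7·(-1)) = 7·(41) - (-1)·(-7) + (-1)·(8) = 272.
  So p(λ) = λ³ - 20λ² + 130λ - 272.
Step 2 — look for an integer root (rational root theorem: any rational root is an integer divisor of 272). Testing λ = 8:
  p(8) = 512 - 1280 + 1040 - 272 = 0  ✓
  Dividing out (λ - 8): p(λ) = (λ - 8)(λ² - 12λ + 34).
Step 3 — remaining eigenvalues from the quadratic λ² - 12λ + 34 = 0:
  Δ = 12² - 4·34 = 144 - 136 = 8,  λ = (12 ± √8)/2 = (12 ± 2.8284)/2 ≈ 7.4142 or 4.5858.
  Sorted: λ_1 = 8,  λ_2 = 7.4142,  λ_3 = 4.5858  (check: sum = 20 = tr ✓).

Step 4 — unit eigenvector for λ_1 = 8: v spans the null space of (Sigma - λ_1 I), whose rows are
  r_1 = (-1, -1, -1),  r_2 = (-1, -1, -1),  r_3 = (-1, -1, -2).
  v is orthogonal to every row, so take v ∝ r_1 × r_3 = ((-1)·(-2) - (-1)·(-1), (-1)·(-1) - (-1)·(-2), (-1)·(-1) - (-1)·(-1)) = (1, -1, 0).
  Let u = (1, -1, 0).
  ||u|| = √((1)² + (-1)² + (0)²) = √(2) ≈ 1.4142,  v_1 = u/||u|| ≈ (0.7071, -0.7071, 0) (||v_1|| = 1).

λ_1 = 8,  λ_2 = 7.4142,  λ_3 = 4.5858;  v_1 ≈ (0.7071, -0.7071, 0)


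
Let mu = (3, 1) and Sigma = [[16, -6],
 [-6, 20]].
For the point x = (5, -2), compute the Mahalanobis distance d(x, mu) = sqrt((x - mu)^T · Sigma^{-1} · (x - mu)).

Step 1 — centre the observation: (x - mu) = (2, -3).

Step 2 — invert Sigma. det(Sigma) = 16·20 - (-6)² = 284.
  Sigma^{-1} = (1/det) · [[d, -b], [-b, a]] = [[0.0704, 0.0211],
 [0.0211, 0.0563]].

Step 3 — form the quadratic (x - mu)^T · Sigma^{-1} · (x - mu):
  Sigma^{-1} · (x - mu) = (0.0775, -0.1268).
  (x - mu)^T · [Sigma^{-1} · (x - mu)] = (2)·(0.0775) + (-3)·(-0.1268) = 0.5352.

Step 4 — take square root: d = √(0.5352) ≈ 0.7316.

d(x, mu) = √(0.5352) ≈ 0.7316


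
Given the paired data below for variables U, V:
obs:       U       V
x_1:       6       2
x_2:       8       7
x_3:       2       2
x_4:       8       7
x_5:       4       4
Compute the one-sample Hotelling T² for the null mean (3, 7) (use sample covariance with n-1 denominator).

Step 1 — sample mean vector:
  mean(U) = (6 + 8 + 2 + 8 + 4) / 5 = 28/5 = 5.6
  mean(V) = (2 + 7 + 2 + 7 + 4) / 5 = 22/5 = 4.4
  x̄ = (5.6, 4.4),  deviation x̄ - mu_0 = (5.6, 4.4) - (3, 7) = (2.6, -2.6).

Step 2 — sample covariance matrix, S[i,j] = (1/(n-1)) · Σ_k (x_{k,i} - mean_i) · (x_{k,j} - mean_j), divisor n-1 = 4:
  S[U,U] = ((0.4)·(0.4) + (2.4)·(2.4) + (-3.6)·(-3.6) + (2.4)·(2.4) + (-1.6)·(-1.6)) / 4 = 27.2/4 = 6.8
  S[U,V] = ((0.4)·(-2.4) + (2.4)·(2.6) + (-3.6)·(-2.4) + (2.4)·(2.6) + (-1.6)·(-0.4)) / 4 = 20.8/4 = 5.2
  S[V,V] = ((-2.4)·(-2.4) + (2.6)·(2.6) + (-2.4)·(-2.4) + (2.6)·(2.6) + (-0.4)·(-0.4)) / 4 = 25.2/4 = 6.3
  S = [[6.8, 5.2],
 [5.2, 6.3]].

Step 3 — invert S. det(S) = 6.8·6.3 - (5.2)² = 15.8.
  S^{-1} = (1/det) · [[d, -b], [-b, a]] = [[0.3987, -0.3291],
 [-0.3291, 0.4304]].

Step 4 — quadratic form (x̄ - mu_0)^T · S^{-1} · (x̄ - mu_0):
  S^{-1} · (x̄ - mu_0) = (1.8924, -1.9747),
  (x̄ - mu_0)^T · [...] = (2.6)·(1.8924) + (-2.6)·(-1.9747) = 10.0544.

Step 5 — scale by n: T² = 5 · 10.0544 = 50.2722.

T² ≈ 50.2722


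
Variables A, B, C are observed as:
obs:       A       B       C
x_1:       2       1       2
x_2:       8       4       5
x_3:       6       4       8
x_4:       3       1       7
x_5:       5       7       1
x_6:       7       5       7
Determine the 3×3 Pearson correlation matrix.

Step 1 — column means:
  mean(A) = (2 + 8 + 6 + 3 + 5 + 7) / 6 = 31/6 = 5.1667
  mean(B) = (1 + 4 + 4 + 1 + 7 + 5) / 6 = 22/6 = 3.6667
  mean(C) = (2 + 5 + 8 + 7 + 1 + 7) / 6 = 30/6 = 5

Step 2 — sample variances and covariances s[i,j] = (1/(n-1)) · Σ_k (x_{k,i} - mean_i) · (x_{k,j} - mean_j), with n-1 = 5:
  s[A,A] = ((-3.1667)·(-3.1667) + (2.8333)·(2.8333) + (0.8333)·(0.8333) + (-2.1667)·(-2.1667) + (-0.1667)·(-0.1667) + (1.8333)·(1.8333)) / 5 = 26.8333/5 = 5.3667
  s[A,B] = ((-3.1667)·(-2.6667) + (2.8333)·(0.3333) + (0.8333)·(0.3333) + (-2.1667)·(-2.6667) + (-0.1667)·(3.3333) + (1.8333)·(1.3333)) / 5 = 17.3333/5 = 3.4667
  s[A,C] = ((-3.1667)·(-3) + (2.8333)·(0) + (0.8333)·(3) + (-2.1667)·(2) + (-0.1667)·(-4) + (1.8333)·(2)) / 5 = 12/5 = 2.4
  s[B,B] = ((-2.6667)·(-2.6667) + (0.3333)·(0.3333) + (0.3333)·(0.3333) + (-2.6667)·(-2.6667) + (3.3333)·(3.3333) + (1.3333)·(1.3333)) / 5 = 27.3333/5 = 5.4667
  s[B,C] = ((-2.6667)·(-3) + (0.3333)·(0) + (0.3333)·(3) + (-2.6667)·(2) + (3.3333)·(-4) + (1.3333)·(2)) / 5 = -7/5 = -1.4
  s[C,C] = ((-3)·(-3) + (0)·(0) + (3)·(3) + (2)·(2) + (-4)·(-4) + (2)·(2)) / 5 = 42/5 = 8.4
  Sample standard deviations s_i = √(s[i,i]):
  s(A) = √(5.3667) = 2.3166
  s(B) = √(5.4667) = 2.3381
  s(C) = √(8.4) = 2.8983

Step 3 — r_{ij} = s_{ij} / (s_i · s_j):
  r[A,A] = 1 (diagonal).
  r[A,B] = 3.4667 / (2.3166 · 2.3381) = 3.4667 / 5.4164 = 0.64
  r[A,C] = 2.4 / (2.3166 · 2.8983) = 2.4 / 6.7142 = 0.3575
  r[B,B] = 1 (diagonal).
  r[B,C] = -1.4 / (2.3381 · 2.8983) = -1.4 / 6.7764 = -0.2066
  r[C,C] = 1 (diagonal).

R is symmetric with unit diagonal. Assembling:

R = [[1, 0.64, 0.3575],
 [0.64, 1, -0.2066],
 [0.3575, -0.2066, 1]]


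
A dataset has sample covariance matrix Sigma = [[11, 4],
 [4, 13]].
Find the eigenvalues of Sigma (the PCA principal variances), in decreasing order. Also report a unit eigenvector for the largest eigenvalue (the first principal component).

Step 1 — characteristic polynomial of 2×2 Sigma:
  det(Sigma - λI) = λ² - trace · λ + det = 0.
  trace = 11 + 13 = 24, det = 11·13 - (4)² = 127.
Step 2 — discriminant:
  Δ = trace² - 4·det = 576 - 508 = 68.
Step 3 — eigenvalues:
  λ = (trace ± √Δ)/2 = (24 ± 8.2462)/2,
  λ_1 = 16.1231,  λ_2 = 7.8769.

Step 4 — unit eigenvector for λ_1: solve (Sigma - λ_1 I)v = 0. First row:
  (11 - 16.1231)·v_x + (4)·v_y = 0, i.e. (-5.1231)·v_x + (4)·v_y = 0,
  so v ∝ (b, λ_1 - a) = (4, 5.1231) = u.
  ||u|| = √((4)² + (5.1231)²) = √(42.2462) ≈ 6.4997,
  v_1 = u/||u|| ≈ (0.6154, 0.7882) (||v_1|| = 1).

λ_1 = 16.1231,  λ_2 = 7.8769;  v_1 ≈ (0.6154, 0.7882)


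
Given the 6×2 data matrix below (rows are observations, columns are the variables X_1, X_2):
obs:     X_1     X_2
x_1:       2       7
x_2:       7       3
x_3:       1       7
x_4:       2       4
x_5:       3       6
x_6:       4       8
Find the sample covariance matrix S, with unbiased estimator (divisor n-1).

Step 1 — column means:
  mean(X_1) = (2 + 7 + 1 + 2 + 3 + 4) / 6 = 19/6 = 3.1667
  mean(X_2) = (7 + 3 + 7 + 4 + 6 + 8) / 6 = 35/6 = 5.8333

Step 2 — sample covariance S[i,j] = (1/(n-1)) · Σ_k (x_{k,i} - mean_i) · (x_{k,j} - mean_j), with n-1 = 5.
  S[X_1,X_1] = ((-1.1667)·(-1.1667) + (3.8333)·(3.8333) + (-2.1667)·(-2.1667) + (-1.1667)·(-1.1667) + (-0.1667)·(-0.1667) + (0.8333)·(0.8333)) / 5 = 22.8333/5 = 4.5667
  S[X_1,X_2] = ((-1.1667)·(1.1667) + (3.8333)·(-2.8333) + (-2.1667)·(1.1667) + (-1.1667)·(-1.8333) + (-0.1667)·(0.1667) + (0.8333)·(2.1667)) / 5 = -10.8333/5 = -2.1667
  S[X_2,X_2] = ((1.1667)·(1.1667) + (-2.8333)·(-2.8333) + (1.1667)·(1.1667) + (-1.8333)·(-1.8333) + (0.1667)·(0.1667) + (2.1667)·(2.1667)) / 5 = 18.8333/5 = 3.7667

S is symmetric (S[j,i] = S[i,j]). Assembling:

S = [[4.5667, -2.1667],
 [-2.1667, 3.7667]]


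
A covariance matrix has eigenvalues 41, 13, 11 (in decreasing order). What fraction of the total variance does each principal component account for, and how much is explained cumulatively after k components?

Step 1 — total variance = trace(Sigma) = Σ λ_i = 41 + 13 + 11 = 65.

Step 2 — fraction explained by component i = λ_i / Σ λ:
  PC1: 41/65 = 0.6308
  PC2: 13/65 = 0.2
  PC3: 11/65 = 0.1692

Step 3 — cumulative fraction after k components = (λ_1 + ... + λ_k) / Σ λ:
  k = 1: 41/65 = 0.6308
  k = 2: (41 + 13)/65 = 54/65 = 0.8308
  k = 3: (41 + 13 + 11)/65 = 65/65 = 1

Summary (fraction, with percent):

explained: PC1 0.6308 (63.08%), PC2 0.2 (20%), PC3 0.1692 (16.92%);  cumulative: 0.6308, 0.8308, 1


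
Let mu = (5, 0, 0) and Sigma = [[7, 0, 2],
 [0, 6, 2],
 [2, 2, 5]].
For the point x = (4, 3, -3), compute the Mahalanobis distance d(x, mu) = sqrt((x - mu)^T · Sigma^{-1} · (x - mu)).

Step 1 — centre the observation: (x - mu) = (-1, 3, -3).

Step 2 — invert Sigma (cofactor / det for 3×3, or solve directly):
  Sigma^{-1} = [[0.1646, 0.0253, -0.0759],
 [0.0253, 0.1962, -0.0886],
 [-0.0759, -0.0886, 0.2658]].

Step 3 — form the quadratic (x - mu)^T · Sigma^{-1} · (x - mu):
  Sigma^{-1} · (x - mu) = (0.1392, 0.8291, -0.9873).
  (x - mu)^T · [Sigma^{-1} · (x - mu)] = (-1)·(0.1392) + (3)·(0.8291) + (-3)·(-0.9873) = 5.3101.

Step 4 — take square root: d = √(5.3101) ≈ 2.3044.

d(x, mu) = √(5.3101) ≈ 2.3044


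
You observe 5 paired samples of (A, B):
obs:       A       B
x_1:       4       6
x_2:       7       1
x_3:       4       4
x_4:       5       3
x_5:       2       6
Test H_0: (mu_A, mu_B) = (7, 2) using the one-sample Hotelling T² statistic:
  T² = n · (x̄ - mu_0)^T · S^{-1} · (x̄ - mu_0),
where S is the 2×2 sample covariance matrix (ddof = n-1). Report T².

Step 1 — sample mean vector:
  mean(A) = (4 + 7 + 4 + 5 + 2) / 5 = 22/5 = 4.4
  mean(B) = (6 + 1 + 4 + 3 + 6) / 5 = 20/5 = 4
  x̄ = (4.4, 4),  deviation x̄ - mu_0 = (4.4, 4) - (7, 2) = (-2.6, 2).

Step 2 — sample covariance matrix, S[i,j] = (1/(n-1)) · Σ_k (x_{k,i} - mean_i) · (x_{k,j} - mean_j), divisor n-1 = 4:
  S[A,A] = ((-0.4)·(-0.4) + (2.6)·(2.6) + (-0.4)·(-0.4) + (0.6)·(0.6) + (-2.4)·(-2.4)) / 4 = 13.2/4 = 3.3
  S[A,B] = ((-0.4)·(2) + (2.6)·(-3) + (-0.4)·(0) + (0.6)·(-1) + (-2.4)·(2)) / 4 = -14/4 = -3.5
  S[B,B] = ((2)·(2) + (-3)·(-3) + (0)·(0) + (-1)·(-1) + (2)·(2)) / 4 = 18/4 = 4.5
  S = [[3.3, -3.5],
 [-3.5, 4.5]].

Step 3 — invert S. det(S) = 3.3·4.5 - (-3.5)² = 2.6.
  S^{-1} = (1/det) · [[d, -b], [-b, a]] = [[1.7308, 1.3462],
 [1.3462, 1.2692]].

Step 4 — quadratic form (x̄ - mu_0)^T · S^{-1} · (x̄ - mu_0):
  S^{-1} · (x̄ - mu_0) = (-1.8077, -0.9615),
  (x̄ - mu_0)^T · [...] = (-2.6)·(-1.8077) + (2)·(-0.9615) = 2.7769.

Step 5 — scale by n: T² = 5 · 2.7769 = 13.8846.

T² ≈ 13.8846


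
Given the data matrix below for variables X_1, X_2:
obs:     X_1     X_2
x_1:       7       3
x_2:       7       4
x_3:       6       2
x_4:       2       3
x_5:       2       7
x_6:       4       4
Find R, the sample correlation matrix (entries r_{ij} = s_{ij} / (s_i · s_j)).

Step 1 — column means:
  mean(X_1) = (7 + 7 + 6 + 2 + 2 + 4) / 6 = 28/6 = 4.6667
  mean(X_2) = (3 + 4 + 2 + 3 + 7 + 4) / 6 = 23/6 = 3.8333

Step 2 — sample variances and covariances s[i,j] = (1/(n-1)) · Σ_k (x_{k,i} - mean_i) · (x_{k,j} - mean_j), with n-1 = 5:
  s[X_1,X_1] = ((2.3333)·(2.3333) + (2.3333)·(2.3333) + (1.3333)·(1.3333) + (-2.6667)·(-2.6667) + (-2.6667)·(-2.6667) + (-0.6667)·(-0.6667)) / 5 = 27.3333/5 = 5.4667
  s[X_1,X_2] = ((2.3333)·(-0.8333) + (2.3333)·(0.1667) + (1.3333)·(-1.8333) + (-2.6667)·(-0.8333) + (-2.6667)·(3.1667) + (-0.6667)·(0.1667)) / 5 = -10.3333/5 = -2.0667
  s[X_2,X_2] = ((-0.8333)·(-0.8333) + (0.1667)·(0.1667) + (-1.8333)·(-1.8333) + (-0.8333)·(-0.8333) + (3.1667)·(3.1667) + (0.1667)·(0.1667)) / 5 = 14.8333/5 = 2.9667
  Sample standard deviations s_i = √(s[i,i]):
  s(X_1) = √(5.4667) = 2.3381
  s(X_2) = √(2.9667) = 1.7224

Step 3 — r_{ij} = s_{ij} / (s_i · s_j):
  r[X_1,X_1] = 1 (diagonal).
  r[X_1,X_2] = -2.0667 / (2.3381 · 1.7224) = -2.0667 / 4.0271 = -0.5132
  r[X_2,X_2] = 1 (diagonal).

R is symmetric with unit diagonal. Assembling:

R = [[1, -0.5132],
 [-0.5132, 1]]


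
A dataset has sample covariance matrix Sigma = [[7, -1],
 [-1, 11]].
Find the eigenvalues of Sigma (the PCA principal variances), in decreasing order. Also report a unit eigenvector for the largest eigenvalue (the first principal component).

Step 1 — characteristic polynomial of 2×2 Sigma:
  det(Sigma - λI) = λ² - trace · λ + det = 0.
  trace = 7 + 11 = 18, det = 7·11 - (-1)² = 76.
Step 2 — discriminant:
  Δ = trace² - 4·det = 324 - 304 = 20.
Step 3 — eigenvalues:
  λ = (trace ± √Δ)/2 = (18 ± 4.4721)/2,
  λ_1 = 11.2361,  λ_2 = 6.7639.

Step 4 — unit eigenvector for λ_1: solve (Sigma - λ_1 I)v = 0. First row:
  (7 - 11.2361)·v_x + (-1)·v_y = 0, i.e. (-4.2361)·v_x + (-1)·v_y = 0,
  so v ∝ (b, λ_1 - a) = (-1, 4.2361); multiply by -1 so the first entry is positive: u = (1, -4.2361).
  ||u|| = √((1)² + (-4.2361)²) = √(18.9443) ≈ 4.3525,
  v_1 = u/||u|| ≈ (0.2298, -0.9732) (||v_1|| = 1).

λ_1 = 11.2361,  λ_2 = 6.7639;  v_1 ≈ (0.2298, -0.9732)


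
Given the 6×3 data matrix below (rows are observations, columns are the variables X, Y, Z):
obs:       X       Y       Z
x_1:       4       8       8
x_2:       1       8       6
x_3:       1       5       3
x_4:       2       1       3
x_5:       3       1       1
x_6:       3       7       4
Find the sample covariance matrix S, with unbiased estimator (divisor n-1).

Step 1 — column means:
  mean(X) = (4 + 1 + 1 + 2 + 3 + 3) / 6 = 14/6 = 2.3333
  mean(Y) = (8 + 8 + 5 + 1 + 1 + 7) / 6 = 30/6 = 5
  mean(Z) = (8 + 6 + 3 + 3 + 1 + 4) / 6 = 25/6 = 4.1667

Step 2 — sample covariance S[i,j] = (1/(n-1)) · Σ_k (x_{k,i} - mean_i) · (x_{k,j} - mean_j), with n-1 = 5.
  S[X,X] = ((1.6667)·(1.6667) + (-1.3333)·(-1.3333) + (-1.3333)·(-1.3333) + (-0.3333)·(-0.3333) + (0.6667)·(0.6667) + (0.6667)·(0.6667)) / 5 = 7.3333/5 = 1.4667
  S[X,Y] = ((1.6667)·(3) + (-1.3333)·(3) + (-1.3333)·(0) + (-0.3333)·(-4) + (0.6667)·(-4) + (0.6667)·(2)) / 5 = 1/5 = 0.2
  S[X,Z] = ((1.6667)·(3.8333) + (-1.3333)·(1.8333) + (-1.3333)·(-1.1667) + (-0.3333)·(-1.1667) + (0.6667)·(-3.1667) + (0.6667)·(-0.1667)) / 5 = 3.6667/5 = 0.7333
  S[Y,Y] = ((3)·(3) + (3)·(3) + (0)·(0) + (-4)·(-4) + (-4)·(-4) + (2)·(2)) / 5 = 54/5 = 10.8
  S[Y,Z] = ((3)·(3.8333) + (3)·(1.8333) + (0)·(-1.1667) + (-4)·(-1.1667) + (-4)·(-3.1667) + (2)·(-0.1667)) / 5 = 34/5 = 6.8
  S[Z,Z] = ((3.8333)·(3.8333) + (1.8333)·(1.8333) + (-1.1667)·(-1.1667) + (-1.1667)·(-1.1667) + (-3.1667)·(-3.1667) + (-0.1667)·(-0.1667)) / 5 = 30.8333/5 = 6.1667

S is symmetric (S[j,i] = S[i,j]). Assembling:

S = [[1.4667, 0.2, 0.7333],
 [0.2, 10.8, 6.8],
 [0.7333, 6.8, 6.1667]]


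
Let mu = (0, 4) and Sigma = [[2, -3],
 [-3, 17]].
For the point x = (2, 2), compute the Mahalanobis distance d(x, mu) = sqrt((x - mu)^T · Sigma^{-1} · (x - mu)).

Step 1 — centre the observation: (x - mu) = (2, -2).

Step 2 — invert Sigma. det(Sigma) = 2·17 - (-3)² = 25.
  Sigma^{-1} = (1/det) · [[d, -b], [-b, a]] = [[0.68, 0.12],
 [0.12, 0.08]].

Step 3 — form the quadratic (x - mu)^T · Sigma^{-1} · (x - mu):
  Sigma^{-1} · (x - mu) = (1.12, 0.08).
  (x - mu)^T · [Sigma^{-1} · (x - mu)] = (2)·(1.12) + (-2)·(0.08) = 2.08.

Step 4 — take square root: d = √(2.08) ≈ 1.4422.

d(x, mu) = √(2.08) ≈ 1.4422


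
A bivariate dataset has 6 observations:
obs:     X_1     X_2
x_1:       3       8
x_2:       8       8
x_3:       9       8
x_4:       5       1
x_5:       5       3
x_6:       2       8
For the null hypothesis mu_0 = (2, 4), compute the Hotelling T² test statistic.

Step 1 — sample mean vector:
  mean(X_1) = (3 + 8 + 9 + 5 + 5 + 2) / 6 = 32/6 = 5.3333
  mean(X_2) = (8 + 8 + 8 + 1 + 3 + 8) / 6 = 36/6 = 6
  x̄ = (5.3333, 6),  deviation x̄ - mu_0 = (5.3333, 6) - (2, 4) = (3.3333, 2).

Step 2 — sample covariance matrix, S[i,j] = (1/(n-1)) · Σ_k (x_{k,i} - mean_i) · (x_{k,j} - mean_j), divisor n-1 = 5:
  S[X_1,X_1] = ((-2.3333)·(-2.3333) + (2.6667)·(2.6667) + (3.6667)·(3.6667) + (-0.3333)·(-0.3333) + (-0.3333)·(-0.3333) + (-3.3333)·(-3.3333)) / 5 = 37.3333/5 = 7.4667
  S[X_1,X_2] = ((-2.3333)·(2) + (2.6667)·(2) + (3.6667)·(2) + (-0.3333)·(-5) + (-0.3333)·(-3) + (-3.3333)·(2)) / 5 = 4/5 = 0.8
  S[X_2,X_2] = ((2)·(2) + (2)·(2) + (2)·(2) + (-5)·(-5) + (-3)·(-3) + (2)·(2)) / 5 = 50/5 = 10
  S = [[7.4667, 0.8],
 [0.8, 10]].

Step 3 — invert S. det(S) = 7.4667·10 - (0.8)² = 74.0267.
  S^{-1} = (1/det) · [[d, -b], [-b, a]] = [[0.1351, -0.0108],
 [-0.0108, 0.1009]].

Step 4 — quadratic form (x̄ - mu_0)^T · S^{-1} · (x̄ - mu_0):
  S^{-1} · (x̄ - mu_0) = (0.4287, 0.1657),
  (x̄ - mu_0)^T · [...] = (3.3333)·(0.4287) + (2)·(0.1657) = 1.7603.

Step 5 — scale by n: T² = 6 · 1.7603 = 10.562.

T² ≈ 10.562


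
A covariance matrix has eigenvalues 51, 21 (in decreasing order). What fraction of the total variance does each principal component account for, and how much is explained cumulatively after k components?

Step 1 — total variance = trace(Sigma) = Σ λ_i = 51 + 21 = 72.

Step 2 — fraction explained by component i = λ_i / Σ λ:
  PC1: 51/72 = 0.7083
  PC2: 21/72 = 0.2917

Step 3 — cumulative fraction after k components = (λ_1 + ... + λ_k) / Σ λ:
  k = 1: 51/72 = 0.7083
  k = 2: (51 + 21)/72 = 72/72 = 1

Summary (fraction, with percent):

explained: PC1 0.7083 (70.83%), PC2 0.2917 (29.17%);  cumulative: 0.7083, 1


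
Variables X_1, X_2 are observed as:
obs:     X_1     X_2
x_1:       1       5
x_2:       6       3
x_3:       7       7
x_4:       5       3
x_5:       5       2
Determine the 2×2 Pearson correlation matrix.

Step 1 — column means:
  mean(X_1) = (1 + 6 + 7 + 5 + 5) / 5 = 24/5 = 4.8
  mean(X_2) = (5 + 3 + 7 + 3 + 2) / 5 = 20/5 = 4

Step 2 — sample variances and covariances s[i,j] = (1/(n-1)) · Σ_k (x_{k,i} - mean_i) · (x_{k,j} - mean_j), with n-1 = 4:
  s[X_1,X_1] = ((-3.8)·(-3.8) + (1.2)·(1.2) + (2.2)·(2.2) + (0.2)·(0.2) + (0.2)·(0.2)) / 4 = 20.8/4 = 5.2
  s[X_1,X_2] = ((-3.8)·(1) + (1.2)·(-1) + (2.2)·(3) + (0.2)·(-1) + (0.2)·(-2)) / 4 = 1/4 = 0.25
  s[X_2,X_2] = ((1)·(1) + (-1)·(-1) + (3)·(3) + (-1)·(-1) + (-2)·(-2)) / 4 = 16/4 = 4
  Sample standard deviations s_i = √(s[i,i]):
  s(X_1) = √(5.2) = 2.2804
  s(X_2) = √(4) = 2

Step 3 — r_{ij} = s_{ij} / (s_i · s_j):
  r[X_1,X_1] = 1 (diagonal).
  r[X_1,X_2] = 0.25 / (2.2804 · 2) = 0.25 / 4.5607 = 0.0548
  r[X_2,X_2] = 1 (diagonal).

R is symmetric with unit diagonal. Assembling:

R = [[1, 0.0548],
 [0.0548, 1]]


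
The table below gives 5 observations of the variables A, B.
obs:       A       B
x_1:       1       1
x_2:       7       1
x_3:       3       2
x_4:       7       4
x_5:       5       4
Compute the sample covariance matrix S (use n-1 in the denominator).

Step 1 — column means:
  mean(A) = (1 + 7 + 3 + 7 + 5) / 5 = 23/5 = 4.6
  mean(B) = (1 + 1 + 2 + 4 + 4) / 5 = 12/5 = 2.4

Step 2 — sample covariance S[i,j] = (1/(n-1)) · Σ_k (x_{k,i} - mean_i) · (x_{k,j} - mean_j), with n-1 = 4.
  S[A,A] = ((-3.6)·(-3.6) + (2.4)·(2.4) + (-1.6)·(-1.6) + (2.4)·(2.4) + (0.4)·(0.4)) / 4 = 27.2/4 = 6.8
  S[A,B] = ((-3.6)·(-1.4) + (2.4)·(-1.4) + (-1.6)·(-0.4) + (2.4)·(1.6) + (0.4)·(1.6)) / 4 = 6.8/4 = 1.7
  S[B,B] = ((-1.4)·(-1.4) + (-1.4)·(-1.4) + (-0.4)·(-0.4) + (1.6)·(1.6) + (1.6)·(1.6)) / 4 = 9.2/4 = 2.3

S is symmetric (S[j,i] = S[i,j]). Assembling:

S = [[6.8, 1.7],
 [1.7, 2.3]]


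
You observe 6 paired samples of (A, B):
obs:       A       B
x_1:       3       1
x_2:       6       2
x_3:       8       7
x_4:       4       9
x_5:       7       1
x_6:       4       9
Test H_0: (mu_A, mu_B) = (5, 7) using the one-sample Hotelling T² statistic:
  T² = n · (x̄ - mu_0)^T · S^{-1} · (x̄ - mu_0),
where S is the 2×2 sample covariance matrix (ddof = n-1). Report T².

Step 1 — sample mean vector:
  mean(A) = (3 + 6 + 8 + 4 + 7 + 4) / 6 = 32/6 = 5.3333
  mean(B) = (1 + 2 + 7 + 9 + 1 + 9) / 6 = 29/6 = 4.8333
  x̄ = (5.3333, 4.8333),  deviation x̄ - mu_0 = (5.3333, 4.8333) - (5, 7) = (0.3333, -2.1667).

Step 2 — sample covariance matrix, S[i,j] = (1/(n-1)) · Σ_k (x_{k,i} - mean_i) · (x_{k,j} - mean_j), divisor n-1 = 5:
  S[A,A] = ((-2.3333)·(-2.3333) + (0.6667)·(0.6667) + (2.6667)·(2.6667) + (-1.3333)·(-1.3333) + (1.6667)·(1.6667) + (-1.3333)·(-1.3333)) / 5 = 19.3333/5 = 3.8667
  S[A,B] = ((-2.3333)·(-3.8333) + (0.6667)·(-2.8333) + (2.6667)·(2.1667) + (-1.3333)·(4.1667) + (1.6667)·(-3.8333) + (-1.3333)·(4.1667)) / 5 = -4.6667/5 = -0.9333
  S[B,B] = ((-3.8333)·(-3.8333) + (-2.8333)·(-2.8333) + (2.1667)·(2.1667) + (4.1667)·(4.1667) + (-3.8333)·(-3.8333) + (4.1667)·(4.1667)) / 5 = 76.8333/5 = 15.3667
  S = [[3.8667, -0.9333],
 [-0.9333, 15.3667]].

Step 3 — invert S. det(S) = 3.8667·15.3667 - (-0.9333)² = 58.5467.
  S^{-1} = (1/det) · [[d, -b], [-b, a]] = [[0.2625, 0.0159],
 [0.0159, 0.066]].

Step 4 — quadratic form (x̄ - mu_0)^T · S^{-1} · (x̄ - mu_0):
  S^{-1} · (x̄ - mu_0) = (0.0529, -0.1378),
  (x̄ - mu_0)^T · [...] = (0.3333)·(0.0529) + (-2.1667)·(-0.1378) = 0.3162.

Step 5 — scale by n: T² = 6 · 0.3162 = 1.8971.

T² ≈ 1.8971


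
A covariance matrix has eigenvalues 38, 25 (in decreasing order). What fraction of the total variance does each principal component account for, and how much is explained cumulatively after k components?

Step 1 — total variance = trace(Sigma) = Σ λ_i = 38 + 25 = 63.

Step 2 — fraction explained by component i = λ_i / Σ λ:
  PC1: 38/63 = 0.6032
  PC2: 25/63 = 0.3968

Step 3 — cumulative fraction after k components = (λ_1 + ... + λ_k) / Σ λ:
  k = 1: 38/63 = 0.6032
  k = 2: (38 + 25)/63 = 63/63 = 1

Summary (fraction, with percent):

explained: PC1 0.6032 (60.32%), PC2 0.3968 (39.68%);  cumulative: 0.6032, 1


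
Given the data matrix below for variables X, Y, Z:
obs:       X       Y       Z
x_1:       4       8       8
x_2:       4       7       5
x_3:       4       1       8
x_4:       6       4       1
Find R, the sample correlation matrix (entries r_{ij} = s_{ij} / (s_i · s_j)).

Step 1 — column means:
  mean(X) = (4 + 4 + 4 + 6) / 4 = 18/4 = 4.5
  mean(Y) = (8 + 7 + 1 + 4) / 4 = 20/4 = 5
  mean(Z) = (8 + 5 + 8 + 1) / 4 = 22/4 = 5.5

Step 2 — sample variances and covariances s[i,j] = (1/(n-1)) · Σ_k (x_{k,i} - mean_i) · (x_{k,j} - mean_j), with n-1 = 3:
  s[X,X] = ((-0.5)·(-0.5) + (-0.5)·(-0.5) + (-0.5)·(-0.5) + (1.5)·(1.5)) / 3 = 3/3 = 1
  s[X,Y] = ((-0.5)·(3) + (-0.5)·(2) + (-0.5)·(-4) + (1.5)·(-1)) / 3 = -2/3 = -0.6667
  s[X,Z] = ((-0.5)·(2.5) + (-0.5)·(-0.5) + (-0.5)·(2.5) + (1.5)·(-4.5)) / 3 = -9/3 = -3
  s[Y,Y] = ((3)·(3) + (2)·(2) + (-4)·(-4) + (-1)·(-1)) / 3 = 30/3 = 10
  s[Y,Z] = ((3)·(2.5) + (2)·(-0.5) + (-4)·(2.5) + (-1)·(-4.5)) / 3 = 1/3 = 0.3333
  s[Z,Z] = ((2.5)·(2.5) + (-0.5)·(-0.5) + (2.5)·(2.5) + (-4.5)·(-4.5)) / 3 = 33/3 = 11
  Sample standard deviations s_i = √(s[i,i]):
  s(X) = √(1) = 1
  s(Y) = √(10) = 3.1623
  s(Z) = √(11) = 3.3166

Step 3 — r_{ij} = s_{ij} / (s_i · s_j):
  r[X,X] = 1 (diagonal).
  r[X,Y] = -0.6667 / (1 · 3.1623) = -0.6667 / 3.1623 = -0.2108
  r[X,Z] = -3 / (1 · 3.3166) = -3 / 3.3166 = -0.9045
  r[Y,Y] = 1 (diagonal).
  r[Y,Z] = 0.3333 / (3.1623 · 3.3166) = 0.3333 / 10.4881 = 0.0318
  r[Z,Z] = 1 (diagonal).

R is symmetric with unit diagonal. Assembling:

R = [[1, -0.2108, -0.9045],
 [-0.2108, 1, 0.0318],
 [-0.9045, 0.0318, 1]]


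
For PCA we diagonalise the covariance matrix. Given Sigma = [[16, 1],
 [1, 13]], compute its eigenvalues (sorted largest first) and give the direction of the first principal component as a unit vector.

Step 1 — characteristic polynomial of 2×2 Sigma:
  det(Sigma - λI) = λ² - trace · λ + det = 0.
  trace = 16 + 13 = 29, det = 16·13 - (1)² = 207.
Step 2 — discriminant:
  Δ = trace² - 4·det = 841 - 828 = 13.
Step 3 — eigenvalues:
  λ = (trace ± √Δ)/2 = (29 ± 3.6056)/2,
  λ_1 = 16.3028,  λ_2 = 12.6972.

Step 4 — unit eigenvector for λ_1: solve (Sigma - λ_1 I)v = 0. First row:
  (16 - 16.3028)·v_x + (1)·v_y = 0, i.e. (-0.3028)·v_x + (1)·v_y = 0,
  so v ∝ (b, λ_1 - a) = (1, 0.3028) = u.
  ||u|| = √((1)² + (0.3028)²) = √(1.0917) ≈ 1.0448,
  v_1 = u/||u|| ≈ (0.9571, 0.2898) (||v_1|| = 1).

λ_1 = 16.3028,  λ_2 = 12.6972;  v_1 ≈ (0.9571, 0.2898)


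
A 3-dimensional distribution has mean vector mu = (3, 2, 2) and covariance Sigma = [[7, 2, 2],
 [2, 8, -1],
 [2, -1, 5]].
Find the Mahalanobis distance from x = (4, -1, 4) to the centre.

Step 1 — centre the observation: (x - mu) = (1, -3, 2).

Step 2 — invert Sigma (cofactor / det for 3×3, or solve directly):
  Sigma^{-1} = [[0.1831, -0.0563, -0.0845],
 [-0.0563, 0.1455, 0.0516],
 [-0.0845, 0.0516, 0.2441]].

Step 3 — form the quadratic (x - mu)^T · Sigma^{-1} · (x - mu):
  Sigma^{-1} · (x - mu) = (0.1831, -0.3897, 0.2488).
  (x - mu)^T · [Sigma^{-1} · (x - mu)] = (1)·(0.1831) + (-3)·(-0.3897) + (2)·(0.2488) = 1.8498.

Step 4 — take square root: d = √(1.8498) ≈ 1.3601.

d(x, mu) = √(1.8498) ≈ 1.3601


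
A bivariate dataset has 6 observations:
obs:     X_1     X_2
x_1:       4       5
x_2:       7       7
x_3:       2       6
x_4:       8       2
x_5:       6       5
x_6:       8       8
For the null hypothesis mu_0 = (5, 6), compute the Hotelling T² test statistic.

Step 1 — sample mean vector:
  mean(X_1) = (4 + 7 + 2 + 8 + 6 + 8) / 6 = 35/6 = 5.8333
  mean(X_2) = (5 + 7 + 6 + 2 + 5 + 8) / 6 = 33/6 = 5.5
  x̄ = (5.8333, 5.5),  deviation x̄ - mu_0 = (5.8333, 5.5) - (5, 6) = (0.8333, -0.5).

Step 2 — sample covariance matrix, S[i,j] = (1/(n-1)) · Σ_k (x_{k,i} - mean_i) · (x_{k,j} - mean_j), divisor n-1 = 5:
  S[X_1,X_1] = ((-1.8333)·(-1.8333) + (1.1667)·(1.1667) + (-3.8333)·(-3.8333) + (2.1667)·(2.1667) + (0.1667)·(0.1667) + (2.1667)·(2.1667)) / 5 = 28.8333/5 = 5.7667
  S[X_1,X_2] = ((-1.8333)·(-0.5) + (1.1667)·(1.5) + (-3.8333)·(0.5) + (2.1667)·(-3.5) + (0.1667)·(-0.5) + (2.1667)·(2.5)) / 5 = -1.5/5 = -0.3
  S[X_2,X_2] = ((-0.5)·(-0.5) + (1.5)·(1.5) + (0.5)·(0.5) + (-3.5)·(-3.5) + (-0.5)·(-0.5) + (2.5)·(2.5)) / 5 = 21.5/5 = 4.3
  S = [[5.7667, -0.3],
 [-0.3, 4.3]].

Step 3 — invert S. det(S) = 5.7667·4.3 - (-0.3)² = 24.7067.
  S^{-1} = (1/det) · [[d, -b], [-b, a]] = [[0.174, 0.0121],
 [0.0121, 0.2334]].

Step 4 — quadratic form (x̄ - mu_0)^T · S^{-1} · (x̄ - mu_0):
  S^{-1} · (x̄ - mu_0) = (0.139, -0.1066),
  (x̄ - mu_0)^T · [...] = (0.8333)·(0.139) + (-0.5)·(-0.1066) = 0.1691.

Step 5 — scale by n: T² = 6 · 0.1691 = 1.0146.

T² ≈ 1.0146


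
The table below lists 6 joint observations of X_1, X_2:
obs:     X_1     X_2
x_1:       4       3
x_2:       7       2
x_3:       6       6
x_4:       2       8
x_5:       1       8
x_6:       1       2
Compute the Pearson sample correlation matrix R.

Step 1 — column means:
  mean(X_1) = (4 + 7 + 6 + 2 + 1 + 1) / 6 = 21/6 = 3.5
  mean(X_2) = (3 + 2 + 6 + 8 + 8 + 2) / 6 = 29/6 = 4.8333

Step 2 — sample variances and covariances s[i,j] = (1/(n-1)) · Σ_k (x_{k,i} - mean_i) · (x_{k,j} - mean_j), with n-1 = 5:
  s[X_1,X_1] = ((0.5)·(0.5) + (3.5)·(3.5) + (2.5)·(2.5) + (-1.5)·(-1.5) + (-2.5)·(-2.5) + (-2.5)·(-2.5)) / 5 = 33.5/5 = 6.7
  s[X_1,X_2] = ((0.5)·(-1.8333) + (3.5)·(-2.8333) + (2.5)·(1.1667) + (-1.5)·(3.1667) + (-2.5)·(3.1667) + (-2.5)·(-2.8333)) / 5 = -13.5/5 = -2.7
  s[X_2,X_2] = ((-1.8333)·(-1.8333) + (-2.8333)·(-2.8333) + (1.1667)·(1.1667) + (3.1667)·(3.1667) + (3.1667)·(3.1667) + (-2.8333)·(-2.8333)) / 5 = 40.8333/5 = 8.1667
  Sample standard deviations s_i = √(s[i,i]):
  s(X_1) = √(6.7) = 2.5884
  s(X_2) = √(8.1667) = 2.8577

Step 3 — r_{ij} = s_{ij} / (s_i · s_j):
  r[X_1,X_1] = 1 (diagonal).
  r[X_1,X_2] = -2.7 / (2.5884 · 2.8577) = -2.7 / 7.3971 = -0.365
  r[X_2,X_2] = 1 (diagonal).

R is symmetric with unit diagonal. Assembling:

R = [[1, -0.365],
 [-0.365, 1]]


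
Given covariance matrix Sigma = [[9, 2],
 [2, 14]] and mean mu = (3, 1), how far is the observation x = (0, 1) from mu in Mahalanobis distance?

Step 1 — centre the observation: (x - mu) = (-3, 0).

Step 2 — invert Sigma. det(Sigma) = 9·14 - (2)² = 122.
  Sigma^{-1} = (1/det) · [[d, -b], [-b, a]] = [[0.1148, -0.0164],
 [-0.0164, 0.0738]].

Step 3 — form the quadratic (x - mu)^T · Sigma^{-1} · (x - mu):
  Sigma^{-1} · (x - mu) = (-0.3443, 0.0492).
  (x - mu)^T · [Sigma^{-1} · (x - mu)] = (-3)·(-0.3443) + (0)·(0.0492) = 1.0328.

Step 4 — take square root: d = √(1.0328) ≈ 1.0163.

d(x, mu) = √(1.0328) ≈ 1.0163


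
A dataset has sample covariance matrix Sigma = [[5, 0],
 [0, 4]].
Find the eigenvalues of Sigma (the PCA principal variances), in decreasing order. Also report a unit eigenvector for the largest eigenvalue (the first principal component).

Step 1 — characteristic polynomial of 2×2 Sigma:
  det(Sigma - λI) = λ² - trace · λ + det = 0.
  trace = 5 + 4 = 9, det = 5·4 - (0)² = 20.
Step 2 — discriminant:
  Δ = trace² - 4·det = 81 - 80 = 1.
Step 3 — eigenvalues:
  λ = (trace ± √Δ)/2 = (9 ± 1)/2,
  λ_1 = 5,  λ_2 = 4.

Step 4 — unit eigenvector for λ_1: Sigma is diagonal, so its eigenvectors are the coordinate axes. λ_1 = 5 is the diagonal entry on the first coordinate axis, hence
  v_1 = (1, 0) (||v_1|| = 1).

λ_1 = 5,  λ_2 = 4;  v_1 ≈ (1, 0)


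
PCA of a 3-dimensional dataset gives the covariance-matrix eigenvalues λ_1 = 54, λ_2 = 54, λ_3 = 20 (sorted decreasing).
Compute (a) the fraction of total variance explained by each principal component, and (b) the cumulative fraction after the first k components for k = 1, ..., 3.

Step 1 — total variance = trace(Sigma) = Σ λ_i = 54 + 54 + 20 = 128.

Step 2 — fraction explained by component i = λ_i / Σ λ:
  PC1: 54/128 = 0.4219
  PC2: 54/128 = 0.4219
  PC3: 20/128 = 0.1562

Step 3 — cumulative fraction after k components = (λ_1 + ... + λ_k) / Σ λ:
  k = 1: 54/128 = 0.4219
  k = 2: (54 + 54)/128 = 108/128 = 0.8438
  k = 3: (54 + 54 + 20)/128 = 128/128 = 1

Summary (fraction, with percent):

explained: PC1 0.4219 (42.19%), PC2 0.4219 (42.19%), PC3 0.1562 (15.62%);  cumulative: 0.4219, 0.8438, 1


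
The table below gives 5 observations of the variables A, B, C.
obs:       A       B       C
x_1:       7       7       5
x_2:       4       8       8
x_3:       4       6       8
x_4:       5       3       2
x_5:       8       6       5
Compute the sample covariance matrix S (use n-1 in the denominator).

Step 1 — column means:
  mean(A) = (7 + 4 + 4 + 5 + 8) / 5 = 28/5 = 5.6
  mean(B) = (7 + 8 + 6 + 3 + 6) / 5 = 30/5 = 6
  mean(C) = (5 + 8 + 8 + 2 + 5) / 5 = 28/5 = 5.6

Step 2 — sample covariance S[i,j] = (1/(n-1)) · Σ_k (x_{k,i} - mean_i) · (x_{k,j} - mean_j), with n-1 = 4.
  S[A,A] = ((1.4)·(1.4) + (-1.6)·(-1.6) + (-1.6)·(-1.6) + (-0.6)·(-0.6) + (2.4)·(2.4)) / 4 = 13.2/4 = 3.3
  S[A,B] = ((1.4)·(1) + (-1.6)·(2) + (-1.6)·(0) + (-0.6)·(-3) + (2.4)·(0)) / 4 = 0/4 = 0
  S[A,C] = ((1.4)·(-0.6) + (-1.6)·(2.4) + (-1.6)·(2.4) + (-0.6)·(-3.6) + (2.4)·(-0.6)) / 4 = -7.8/4 = -1.95
  S[B,B] = ((1)·(1) + (2)·(2) + (0)·(0) + (-3)·(-3) + (0)·(0)) / 4 = 14/4 = 3.5
  S[B,C] = ((1)·(-0.6) + (2)·(2.4) + (0)·(2.4) + (-3)·(-3.6) + (0)·(-0.6)) / 4 = 15/4 = 3.75
  S[C,C] = ((-0.6)·(-0.6) + (2.4)·(2.4) + (2.4)·(2.4) + (-3.6)·(-3.6) + (-0.6)·(-0.6)) / 4 = 25.2/4 = 6.3

S is symmetric (S[j,i] = S[i,j]). Assembling:

S = [[3.3, 0, -1.95],
 [0, 3.5, 3.75],
 [-1.95, 3.75, 6.3]]


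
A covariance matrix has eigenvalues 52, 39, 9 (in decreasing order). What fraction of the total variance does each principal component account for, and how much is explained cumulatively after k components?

Step 1 — total variance = trace(Sigma) = Σ λ_i = 52 + 39 + 9 = 100.

Step 2 — fraction explained by component i = λ_i / Σ λ:
  PC1: 52/100 = 0.52
  PC2: 39/100 = 0.39
  PC3: 9/100 = 0.09

Step 3 — cumulative fraction after k components = (λ_1 + ... + λ_k) / Σ λ:
  k = 1: 52/100 = 0.52
  k = 2: (52 + 39)/100 = 91/100 = 0.91
  k = 3: (52 + 39 + 9)/100 = 100/100 = 1

Summary (fraction, with percent):

explained: PC1 0.52 (52%), PC2 0.39 (39%), PC3 0.09 (9%);  cumulative: 0.52, 0.91, 1


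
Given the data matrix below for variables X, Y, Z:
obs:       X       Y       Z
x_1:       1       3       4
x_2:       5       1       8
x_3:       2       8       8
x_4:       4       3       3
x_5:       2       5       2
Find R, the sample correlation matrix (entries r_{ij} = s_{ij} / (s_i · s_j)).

Step 1 — column means:
  mean(X) = (1 + 5 + 2 + 4 + 2) / 5 = 14/5 = 2.8
  mean(Y) = (3 + 1 + 8 + 3 + 5) / 5 = 20/5 = 4
  mean(Z) = (4 + 8 + 8 + 3 + 2) / 5 = 25/5 = 5

Step 2 — sample variances and covariances s[i,j] = (1/(n-1)) · Σ_k (x_{k,i} - mean_i) · (x_{k,j} - mean_j), with n-1 = 4:
  s[X,X] = ((-1.8)·(-1.8) + (2.2)·(2.2) + (-0.8)·(-0.8) + (1.2)·(1.2) + (-0.8)·(-0.8)) / 4 = 10.8/4 = 2.7
  s[X,Y] = ((-1.8)·(-1) + (2.2)·(-3) + (-0.8)·(4) + (1.2)·(-1) + (-0.8)·(1)) / 4 = -10/4 = -2.5
  s[X,Z] = ((-1.8)·(-1) + (2.2)·(3) + (-0.8)·(3) + (1.2)·(-2) + (-0.8)·(-3)) / 4 = 6/4 = 1.5
  s[Y,Y] = ((-1)·(-1) + (-3)·(-3) + (4)·(4) + (-1)·(-1) + (1)·(1)) / 4 = 28/4 = 7
  s[Y,Z] = ((-1)·(-1) + (-3)·(3) + (4)·(3) + (-1)·(-2) + (1)·(-3)) / 4 = 3/4 = 0.75
  s[Z,Z] = ((-1)·(-1) + (3)·(3) + (3)·(3) + (-2)·(-2) + (-3)·(-3)) / 4 = 32/4 = 8
  Sample standard deviations s_i = √(s[i,i]):
  s(X) = √(2.7) = 1.6432
  s(Y) = √(7) = 2.6458
  s(Z) = √(8) = 2.8284

Step 3 — r_{ij} = s_{ij} / (s_i · s_j):
  r[X,X] = 1 (diagonal).
  r[X,Y] = -2.5 / (1.6432 · 2.6458) = -2.5 / 4.3474 = -0.5751
  r[X,Z] = 1.5 / (1.6432 · 2.8284) = 1.5 / 4.6476 = 0.3227
  r[Y,Y] = 1 (diagonal).
  r[Y,Z] = 0.75 / (2.6458 · 2.8284) = 0.75 / 7.4833 = 0.1002
  r[Z,Z] = 1 (diagonal).

R is symmetric with unit diagonal. Assembling:

R = [[1, -0.5751, 0.3227],
 [-0.5751, 1, 0.1002],
 [0.3227, 0.1002, 1]]


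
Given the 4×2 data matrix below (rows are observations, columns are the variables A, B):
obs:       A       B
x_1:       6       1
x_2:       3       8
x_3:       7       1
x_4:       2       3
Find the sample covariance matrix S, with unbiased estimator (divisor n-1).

Step 1 — column means:
  mean(A) = (6 + 3 + 7 + 2) / 4 = 18/4 = 4.5
  mean(B) = (1 + 8 + 1 + 3) / 4 = 13/4 = 3.25

Step 2 — sample covariance S[i,j] = (1/(n-1)) · Σ_k (x_{k,i} - mean_i) · (x_{k,j} - mean_j), with n-1 = 3.
  S[A,A] = ((1.5)·(1.5) + (-1.5)·(-1.5) + (2.5)·(2.5) + (-2.5)·(-2.5)) / 3 = 17/3 = 5.6667
  S[A,B] = ((1.5)·(-2.25) + (-1.5)·(4.75) + (2.5)·(-2.25) + (-2.5)·(-0.25)) / 3 = -15.5/3 = -5.1667
  S[B,B] = ((-2.25)·(-2.25) + (4.75)·(4.75) + (-2.25)·(-2.25) + (-0.25)·(-0.25)) / 3 = 32.75/3 = 10.9167

S is symmetric (S[j,i] = S[i,j]). Assembling:

S = [[5.6667, -5.1667],
 [-5.1667, 10.9167]]


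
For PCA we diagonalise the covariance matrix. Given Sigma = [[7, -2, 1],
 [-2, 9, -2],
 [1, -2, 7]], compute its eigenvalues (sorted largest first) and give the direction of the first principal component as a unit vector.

Step 1 — characteristic polynomial p(λ) = det(λI - Sigma) = λ³ - tr·λ² + c_1·λ - det, where tr = trace, c_1 = sum of the principal 2×2 minors, det = det(Sigma):
  tr = 7 + 9 + 7 = 23,
  c_1 = (7·9 - (-2)²) + (7·7 - (1)²) + (9·7 - (-2)²) = 59 + 48 + 59 = 166,
  det = 7·(9·7 - (-2)²) - (-2)·((-2)·7 - (-2)·(1)) + (1)·((-2)·(-2) - 9·(1)) = 7·(59) - (-2)·(-12) + (1)·(-5) = 384.
  So p(λ) = λ³ - 23λ² + 166λ - 384.
Step 2 — look for an integer root (rational root theorem: any rational root is an integer divisor of 384). Testing λ = 6:
  p(6) = 216 - 828 + 996 - 384 = 0  ✓
  Dividing out (λ - 6): p(λ) = (λ - 6)(λ² - 17λ + 64).
Step 3 — remaining eigenvalues from the quadratic λ² - 17λ + 64 = 0:
  Δ = 17² - 4·64 = 289 - 256 = 33,  λ = (17 ± √33)/2 = (17 ± 5.7446)/2 ≈ 11.3723 or 5.6277.
  Sorted: λ_1 = 11.3723,  λ_2 = 6,  λ_3 = 5.6277  (check: sum = 23 = tr ✓).

Step 4 — unit eigenvector for λ_1 ≈ 11.3723: v spans the null space of (Sigma - λ_1 I), whose rows are
  r_1 = (-4.3723, -2, 1),  r_2 = (-2, -2.3723, -2),  r_3 = (1, -2, -4.3723).
  v is orthogonal to every row, so take v ∝ r_1 × r_2 = ((-2)·(-2) - (1)·(-2.3723), (1)·(-2) - (-4.3723)·(-2), (-4.3723)·(-2.3723) - (-2)·(-2)) ≈ (6.3723, -10.7446, 6.3723).
  Let u = (6.3723, -10.7446, 6.3723).
  ||u|| = √((6.3723)² + (-10.7446)² + (6.3723)²) = √(196.6576) ≈ 14.0235,  v_1 = u/||u|| ≈ (0.4544, -0.7662, 0.4544) (||v_1|| = 1).

λ_1 = 11.3723,  λ_2 = 6,  λ_3 = 5.6277;  v_1 ≈ (0.4544, -0.7662, 0.4544)
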